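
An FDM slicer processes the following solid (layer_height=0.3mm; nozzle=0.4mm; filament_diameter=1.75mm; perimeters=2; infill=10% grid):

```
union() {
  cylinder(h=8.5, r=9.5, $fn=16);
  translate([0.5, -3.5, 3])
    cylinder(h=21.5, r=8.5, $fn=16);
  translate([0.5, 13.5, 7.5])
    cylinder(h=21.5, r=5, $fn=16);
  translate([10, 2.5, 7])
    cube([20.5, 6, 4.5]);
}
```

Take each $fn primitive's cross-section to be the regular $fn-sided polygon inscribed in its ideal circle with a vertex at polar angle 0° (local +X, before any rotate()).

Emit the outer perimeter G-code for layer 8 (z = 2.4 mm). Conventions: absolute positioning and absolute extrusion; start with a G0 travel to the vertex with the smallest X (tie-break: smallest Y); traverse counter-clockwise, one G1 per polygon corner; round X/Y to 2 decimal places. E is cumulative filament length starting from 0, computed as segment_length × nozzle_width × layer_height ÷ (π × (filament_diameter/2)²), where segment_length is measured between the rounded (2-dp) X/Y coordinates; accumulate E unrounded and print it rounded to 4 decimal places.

At z = 2.4 mm: the r=9.5 cylinder contributes a regular 16-gon of circumradius 9.5; the cylinder at (0.5, -3.5) is absent (z outside [3, 24.5]); the cylinder at (0.5, 13.5) is not intersected at this z (z outside [7.5, 29]); the cube at (10, 2.5) is absent (z outside [7, 11.5]); Taking the union: only the r=9.5 cylinder is present, so the union is just that shape — 1 connected region. The outline is a single polygon with 16 vertices. Extrusion per mm of travel: 0.4 × 0.3 / (π × 0.875²) = 0.049890. Accumulating E over each segment gives final E = 2.9599.

G0 X-9.50 Y0.00 Z2.40
G1 X-8.78 Y-3.64 E0.1851
G1 X-6.72 Y-6.72 E0.3700
G1 X-3.64 Y-8.78 E0.5548
G1 X0.00 Y-9.50 E0.7400
G1 X3.64 Y-8.78 E0.9251
G1 X6.72 Y-6.72 E1.1099
G1 X8.78 Y-3.64 E1.2948
G1 X9.50 Y0.00 E1.4799
G1 X8.78 Y3.64 E1.6650
G1 X6.72 Y6.72 E1.8499
G1 X3.64 Y8.78 E2.0348
G1 X0.00 Y9.50 E2.2199
G1 X-3.64 Y8.78 E2.4050
G1 X-6.72 Y6.72 E2.5899
G1 X-8.78 Y3.64 E2.7747
G1 X-9.50 Y0.00 E2.9599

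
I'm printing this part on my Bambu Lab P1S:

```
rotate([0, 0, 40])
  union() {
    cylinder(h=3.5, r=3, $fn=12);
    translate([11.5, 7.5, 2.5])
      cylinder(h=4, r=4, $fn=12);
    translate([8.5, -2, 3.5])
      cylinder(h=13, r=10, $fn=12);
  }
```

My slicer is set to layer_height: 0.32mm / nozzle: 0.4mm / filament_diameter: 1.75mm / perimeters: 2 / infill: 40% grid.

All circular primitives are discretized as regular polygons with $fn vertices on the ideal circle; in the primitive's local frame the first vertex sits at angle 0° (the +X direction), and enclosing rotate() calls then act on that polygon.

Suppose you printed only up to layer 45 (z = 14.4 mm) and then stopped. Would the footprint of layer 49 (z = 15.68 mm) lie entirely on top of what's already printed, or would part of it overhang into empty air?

Compare the two slices. At z = 14.4: the cylinder is not intersected at this z (z outside [0, 3.5]); the cylinder at (11.5, 7.5) is absent (z outside [2.5, 6.5]); the cylinder at (8.5, -2): section is a regular 12-gon, circumradius r=10 (area = (12/2)·10.000²·sin(360°/12) = 300.00 mm²); Merging all regions: only the r=10 cylinder at (8.5, -2) is present, so the union is just that shape — area = 300.00 mm²; (rotated 40° about Z; rotation is an isometry so areas/perimeters/island counts are preserved). At z = 15.68: the cylinder is not intersected at this z (z outside [0, 3.5]); the cylinder at (11.5, 7.5) does not reach this height (z outside [2.5, 6.5]); the r=10 cylinder at (8.5, -2) contributes a regular 12-gon of circumradius 10 (area = (12/2)·10.000²·sin(360°/12) = 300.00 mm²); Combining (union): only the r=10 cylinder at (8.5, -2) is present, so the union is just that shape — area = 300.00 mm²; (rotated 40° about Z; rotation is an isometry so areas/perimeters/island counts are preserved). Checking containment: the cross-section at z = 15.68 is a subset of the cross-section at z = 14.4.

entirely on top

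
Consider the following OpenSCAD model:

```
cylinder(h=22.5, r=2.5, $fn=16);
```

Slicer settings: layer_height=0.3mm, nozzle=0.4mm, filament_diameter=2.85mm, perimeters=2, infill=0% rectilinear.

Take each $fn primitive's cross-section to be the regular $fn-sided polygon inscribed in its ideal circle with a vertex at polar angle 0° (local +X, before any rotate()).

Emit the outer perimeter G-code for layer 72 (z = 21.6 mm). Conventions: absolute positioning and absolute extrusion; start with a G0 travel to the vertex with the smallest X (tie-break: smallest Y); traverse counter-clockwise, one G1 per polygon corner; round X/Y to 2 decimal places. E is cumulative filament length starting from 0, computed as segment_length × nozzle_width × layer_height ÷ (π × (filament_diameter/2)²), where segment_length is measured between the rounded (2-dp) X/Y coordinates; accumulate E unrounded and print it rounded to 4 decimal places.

G0 X-2.50 Y0.00 Z21.60
G1 X-2.31 Y-0.96 E0.0184
G1 X-1.77 Y-1.77 E0.0367
G1 X-0.96 Y-2.31 E0.0550
G1 X0.00 Y-2.50 E0.0734
G1 X0.96 Y-2.31 E0.0918
G1 X1.77 Y-1.77 E0.1102
G1 X2.31 Y-0.96 E0.1285
G1 X2.50 Y0.00 E0.1469
G1 X2.31 Y0.96 E0.1653
G1 X1.77 Y1.77 E0.1836
G1 X0.96 Y2.31 E0.2019
G1 X0.00 Y2.50 E0.2203
G1 X-0.96 Y2.31 E0.2387
G1 X-1.77 Y1.77 E0.2570
G1 X-2.31 Y0.96 E0.2754
G1 X-2.50 Y0.00 E0.2938

At z = 21.6 mm: the cylinder: section is a regular 16-gon, circumradius r=2.5. The outline is a single polygon with 16 vertices. Extrusion per mm of travel: 0.4 × 0.3 / (π × 1.425²) = 0.018811. Accumulating E over each segment gives final E = 0.2938.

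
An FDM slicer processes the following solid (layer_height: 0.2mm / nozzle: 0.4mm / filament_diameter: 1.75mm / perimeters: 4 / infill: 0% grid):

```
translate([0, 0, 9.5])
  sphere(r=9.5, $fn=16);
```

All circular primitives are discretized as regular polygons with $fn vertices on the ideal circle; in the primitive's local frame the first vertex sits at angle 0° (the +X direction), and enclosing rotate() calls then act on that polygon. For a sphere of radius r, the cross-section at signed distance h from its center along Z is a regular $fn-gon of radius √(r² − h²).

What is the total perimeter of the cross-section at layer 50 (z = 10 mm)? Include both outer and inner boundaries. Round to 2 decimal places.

At z = 10 mm: the r=9.5 sphere slices to a regular 16-gon of circumradius 9.487 (√(r²−h²) with h=0.5 from center) (perimeter = 2·16·9.487·sin(180°/16) = 59.23 mm). Overall, the cross-section is a single solid region. Total boundary length (outer) = 59.23 mm.

59.23 mm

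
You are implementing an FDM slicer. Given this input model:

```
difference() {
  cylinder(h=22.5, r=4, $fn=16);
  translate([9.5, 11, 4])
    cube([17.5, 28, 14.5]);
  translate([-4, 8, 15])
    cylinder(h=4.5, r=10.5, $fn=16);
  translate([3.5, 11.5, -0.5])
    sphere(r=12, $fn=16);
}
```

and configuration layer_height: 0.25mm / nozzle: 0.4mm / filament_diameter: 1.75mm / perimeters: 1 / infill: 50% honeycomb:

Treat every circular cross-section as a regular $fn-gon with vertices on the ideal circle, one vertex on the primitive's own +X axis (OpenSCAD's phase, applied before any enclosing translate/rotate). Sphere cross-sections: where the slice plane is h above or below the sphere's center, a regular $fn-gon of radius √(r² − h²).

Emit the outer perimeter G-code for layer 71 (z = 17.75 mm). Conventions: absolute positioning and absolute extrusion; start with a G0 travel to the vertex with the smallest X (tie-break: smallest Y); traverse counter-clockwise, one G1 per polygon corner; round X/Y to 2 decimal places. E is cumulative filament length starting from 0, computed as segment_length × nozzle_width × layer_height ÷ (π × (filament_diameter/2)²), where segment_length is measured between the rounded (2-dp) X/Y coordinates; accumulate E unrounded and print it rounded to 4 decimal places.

At z = 17.75 mm: the r=4 cylinder gives a regular 16-gon of circumradius 4 (constant along its height); the cube at (9.5, 11) (footprint 17.5×28) is included at this height; the r=10.5 cylinder at (-4, 8) contributes a regular 16-gon of circumradius 10.5; the sphere at (3.5, 11.5) is not intersected at this z (|z−center|=18.250 > r=12); After the difference (first − rest): starting from the r=4 cylinder, the 17.5×28 cube at (9.5, 11) misses the remaining region (no effect); the r=10.5 cylinder at (-4, 8) partially overlaps it — only the 33.67 mm² overlap (of its 337.53 mm²) is removed, clipping the outline — 1 connected region. The outline is a single polygon with 11 vertices. Extrusion per mm of travel: 0.4 × 0.25 / (π × 0.875²) = 0.041575. Accumulating E over each segment gives final E = 0.7931.

G0 X-3.16 Y-2.33 Z17.75
G1 X-2.83 Y-2.83 E0.0249
G1 X-1.53 Y-3.70 E0.0899
G1 X0.00 Y-4.00 E0.1548
G1 X1.53 Y-3.70 E0.2196
G1 X2.83 Y-2.83 E0.2846
G1 X3.70 Y-1.53 E0.3497
G1 X4.00 Y0.00 E0.4145
G1 X3.78 Y1.11 E0.4615
G1 X3.42 Y0.58 E0.4882
G1 X0.02 Y-1.70 E0.6584
G1 X-3.16 Y-2.33 E0.7931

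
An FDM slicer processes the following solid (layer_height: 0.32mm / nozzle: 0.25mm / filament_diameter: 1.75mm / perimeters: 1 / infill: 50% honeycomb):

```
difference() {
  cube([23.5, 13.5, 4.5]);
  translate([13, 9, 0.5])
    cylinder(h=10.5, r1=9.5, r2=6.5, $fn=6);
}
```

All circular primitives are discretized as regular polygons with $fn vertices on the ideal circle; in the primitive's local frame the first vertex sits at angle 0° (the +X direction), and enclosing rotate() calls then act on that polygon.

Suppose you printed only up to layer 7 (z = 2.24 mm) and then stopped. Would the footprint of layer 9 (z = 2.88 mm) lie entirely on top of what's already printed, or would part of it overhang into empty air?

Compare the two slices. At z = 2.24: the cube is present — its section is the full 23.5×13.5 rectangle (area 317.25 mm²); the cone at (13, 9) contributes a regular 6-gon of circumradius 9.003 (interpolated between r1=9.5 and r2=6.5 at t=0.166) (area = (6/2)·9.003²·sin(360°/6) = 210.58 mm²); After the difference (first − rest): starting from the 23.5×13.5 cube (317.25 mm²), the cone at (13, 9) partially overlaps it — only the 174.62 mm² overlap (of its 210.58 mm²) is removed, clipping the outline — area = 142.63 mm². At z = 2.88: the cube (footprint 23.5×13.5) is included at this height (area 317.25 mm²); the cone at (13, 9) (r1=9.5→r2=6.5) has section circumradius 8.820 here — a regular 6-gon (area = (6/2)·8.820²·sin(360°/6) = 202.11 mm²); Taking the first minus the rest: starting from the 23.5×13.5 cube (317.25 mm²), the cone at (13, 9) partially overlaps it — only the 168.74 mm² overlap (of its 202.11 mm²) is removed, clipping the outline — area = 148.51 mm². Checking containment: at z = 2.88 the cross-section extends beyond the z = 2.24 cross-section by about 5.88 mm².

part overhangs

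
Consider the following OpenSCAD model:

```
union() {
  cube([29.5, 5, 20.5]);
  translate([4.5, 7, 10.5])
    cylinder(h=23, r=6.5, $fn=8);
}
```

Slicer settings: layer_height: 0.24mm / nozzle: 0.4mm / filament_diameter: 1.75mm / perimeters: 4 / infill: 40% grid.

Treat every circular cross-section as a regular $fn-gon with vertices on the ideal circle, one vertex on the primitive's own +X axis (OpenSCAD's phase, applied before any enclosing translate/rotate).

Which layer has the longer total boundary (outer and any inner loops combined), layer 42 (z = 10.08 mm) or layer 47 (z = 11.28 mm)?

layer 47 (z = 11.28 mm)

Layer 42 (z = 10.08): the cube (footprint 29.5×5) is included at this height (perimeter 69.00 mm); the cylinder at (4.5, 7) is absent (z outside [10.5, 33.5]); Merging all regions: only the 29.5×5 cube is present, so the union is just that shape — boundary = 69.00 mm. So its perimeter = 69.00 mm. Layer 47 (z = 11.28): the cube is present — its section is the full 29.5×5 rectangle (perimeter 69.00 mm); the r=6.5 cylinder at (4.5, 7) gives a regular 8-gon of circumradius 6.5 (constant along its height) (perimeter = 2·8·6.500·sin(180°/8) = 39.80 mm); Taking the union: the regions partially overlap (shared area 33.76 mm²), so the edge portions inside another operand are dropped and the merged outline is re-measured after clipping — boundary = 83.34 mm. So its perimeter = 83.34 mm. Layer 47 is larger (83.34 vs 69.00 mm).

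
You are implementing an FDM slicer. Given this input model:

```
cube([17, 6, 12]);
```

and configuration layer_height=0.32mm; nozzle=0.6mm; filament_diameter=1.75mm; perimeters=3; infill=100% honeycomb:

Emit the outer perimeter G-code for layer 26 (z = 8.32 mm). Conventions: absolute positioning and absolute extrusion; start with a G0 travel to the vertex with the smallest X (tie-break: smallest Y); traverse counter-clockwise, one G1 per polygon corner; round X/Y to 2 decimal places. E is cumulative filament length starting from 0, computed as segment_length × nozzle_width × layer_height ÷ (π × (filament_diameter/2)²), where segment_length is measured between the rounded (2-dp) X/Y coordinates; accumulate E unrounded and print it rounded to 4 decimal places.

G0 X0.00 Y0.00 Z8.32
G1 X17.00 Y0.00 E1.3570
G1 X17.00 Y6.00 E1.8360
G1 X0.00 Y6.00 E3.1930
G1 X0.00 Y0.00 E3.6719

At z = 8.32 mm: the cube (footprint 17×6) is included at this height. The outline is a single polygon with 4 vertices. Extrusion per mm of travel: 0.6 × 0.32 / (π × 0.875²) = 0.079824. Accumulating E over each segment gives final E = 3.6719.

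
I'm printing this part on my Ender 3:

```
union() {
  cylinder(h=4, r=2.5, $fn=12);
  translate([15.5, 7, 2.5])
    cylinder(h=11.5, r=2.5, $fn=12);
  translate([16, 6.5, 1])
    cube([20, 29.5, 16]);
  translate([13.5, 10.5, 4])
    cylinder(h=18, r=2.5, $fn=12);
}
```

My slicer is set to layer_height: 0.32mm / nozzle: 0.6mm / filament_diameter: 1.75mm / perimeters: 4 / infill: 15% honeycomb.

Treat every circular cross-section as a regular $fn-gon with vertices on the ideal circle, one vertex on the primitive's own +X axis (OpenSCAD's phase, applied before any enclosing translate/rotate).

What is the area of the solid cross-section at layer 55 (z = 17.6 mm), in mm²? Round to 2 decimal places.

18.75 mm²

At z = 17.6 mm: the cylinder does not reach this height (z outside [0, 4]); the cylinder at (15.5, 7) is absent (z outside [2.5, 14]); the cube at (16, 6.5) is not intersected at this z (z outside [1, 17]); the r=2.5 cylinder at (13.5, 10.5) gives a regular 12-gon of circumradius 2.5 (constant along its height) (area = (12/2)·2.500²·sin(360°/12) = 18.75 mm²); Combining (union): only the r=2.5 cylinder at (13.5, 10.5) is present, so the union is just that shape — area = 18.75 mm². Overall, the cross-section is a single solid region. Net area = 18.75 mm².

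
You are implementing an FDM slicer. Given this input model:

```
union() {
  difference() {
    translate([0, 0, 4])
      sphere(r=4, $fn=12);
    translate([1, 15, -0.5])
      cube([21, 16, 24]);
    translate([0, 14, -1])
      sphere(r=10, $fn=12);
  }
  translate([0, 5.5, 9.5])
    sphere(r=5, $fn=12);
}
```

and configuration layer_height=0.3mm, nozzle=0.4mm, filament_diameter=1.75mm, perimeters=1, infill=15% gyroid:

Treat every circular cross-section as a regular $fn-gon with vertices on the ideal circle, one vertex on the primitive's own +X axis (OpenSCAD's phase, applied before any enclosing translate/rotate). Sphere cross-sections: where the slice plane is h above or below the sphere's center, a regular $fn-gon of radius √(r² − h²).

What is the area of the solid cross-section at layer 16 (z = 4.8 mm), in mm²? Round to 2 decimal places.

At z = 4.8 mm: the r=4 sphere slices to a regular 12-gon of circumradius 3.919 (√(r²−h²) with h=0.8 from center) (area = (12/2)·3.919²·sin(360°/12) = 46.08 mm²); the 21×16 cube at (1, 15) contributes its full rectangle (area 336.00 mm²); the sphere at (0, 14): section is a regular 12-gon, circumradius = √(r²−h²) = √(10²−5.8²) = 8.146 (area = (12/2)·8.146²·sin(360°/12) = 199.08 mm²); After the difference (first − rest): starting from the r=4 sphere (46.08 mm²), the 21×16 cube at (1, 15) misses the remaining region (no effect); the r=10 sphere at (0, 14) misses the remaining region (no effect) — area = 46.08 mm²; the r=5 sphere at (0, 5.5) slices to a regular 12-gon of circumradius 1.706 (√(r²−h²) with h=4.7 from center) (area = (12/2)·1.706²·sin(360°/12) = 8.73 mm²); Combining (union): the regions partially overlap — summed areas 54.81 mm² minus the doubly-counted overlap 0.03 mm² gives 54.78 mm² — area = 54.78 mm². Overall, the cross-section is a single solid region. Net area = 54.78 mm².

54.78 mm²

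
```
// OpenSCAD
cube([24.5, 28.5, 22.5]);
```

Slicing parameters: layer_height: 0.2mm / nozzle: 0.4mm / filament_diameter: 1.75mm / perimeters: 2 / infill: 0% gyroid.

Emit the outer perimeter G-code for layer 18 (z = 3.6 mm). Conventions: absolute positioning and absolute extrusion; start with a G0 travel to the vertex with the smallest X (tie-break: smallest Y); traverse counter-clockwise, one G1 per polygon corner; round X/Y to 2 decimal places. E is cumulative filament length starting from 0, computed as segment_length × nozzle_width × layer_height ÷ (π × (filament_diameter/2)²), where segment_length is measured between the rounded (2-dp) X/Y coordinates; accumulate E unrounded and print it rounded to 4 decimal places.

G0 X0.00 Y0.00 Z3.60
G1 X24.50 Y0.00 E0.8149
G1 X24.50 Y28.50 E1.7628
G1 X0.00 Y28.50 E2.5777
G1 X0.00 Y0.00 E3.5256

At z = 3.6 mm: the cube (footprint 24.5×28.5) is included at this height. The outline is a single polygon with 4 vertices. Extrusion per mm of travel: 0.4 × 0.2 / (π × 0.875²) = 0.033260. Accumulating E over each segment gives final E = 3.5256.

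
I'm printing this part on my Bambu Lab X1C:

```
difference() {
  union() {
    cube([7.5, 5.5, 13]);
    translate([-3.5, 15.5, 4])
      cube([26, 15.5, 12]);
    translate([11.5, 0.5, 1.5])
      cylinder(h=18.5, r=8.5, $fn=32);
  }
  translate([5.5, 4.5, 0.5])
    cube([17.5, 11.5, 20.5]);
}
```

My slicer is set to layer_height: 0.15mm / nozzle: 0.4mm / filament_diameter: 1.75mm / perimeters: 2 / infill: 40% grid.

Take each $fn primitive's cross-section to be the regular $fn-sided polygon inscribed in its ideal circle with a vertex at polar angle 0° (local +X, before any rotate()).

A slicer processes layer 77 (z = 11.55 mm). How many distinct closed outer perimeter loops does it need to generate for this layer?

At z = 11.55 mm: the cube is present — its section is the full 7.5×5.5 rectangle; the cube at (-3.5, 15.5) (footprint 26×15.5) is included at this height; the r=8.5 cylinder at (11.5, 0.5) gives a regular 32-gon of circumradius 8.5 (constant along its height); Taking the union: the regions partially overlap (shared area 22.00 mm²), so overlapping operands fuse into one piece — 2 connected regions; the cube at (5.5, 4.5) is present — its section is the full 17.5×11.5 rectangle; After the difference (first − rest): starting from the result so far, the 17.5×11.5 cube at (5.5, 4.5) partially overlaps it — only the 54.49 mm² overlap (of its 201.25 mm²) is removed, clipping the outline — 2 connected regions. The result has 2 disconnected regions.

2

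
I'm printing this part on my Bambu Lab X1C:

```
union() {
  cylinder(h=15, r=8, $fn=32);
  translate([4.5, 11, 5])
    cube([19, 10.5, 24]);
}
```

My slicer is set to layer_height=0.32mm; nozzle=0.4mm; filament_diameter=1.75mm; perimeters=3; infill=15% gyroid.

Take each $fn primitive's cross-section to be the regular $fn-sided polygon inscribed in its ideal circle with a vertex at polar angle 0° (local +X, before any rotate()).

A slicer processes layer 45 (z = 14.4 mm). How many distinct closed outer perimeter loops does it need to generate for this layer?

At z = 14.4 mm: the r=8 cylinder contributes a regular 32-gon of circumradius 8; the cube at (4.5, 11) (footprint 19×10.5) is included at this height; Combining (union): the 2 present regions are separate (no shared area or edge), so areas and boundary lengths simply add and each stays a separate island — 2 connected regions. The result has 2 disconnected regions.

2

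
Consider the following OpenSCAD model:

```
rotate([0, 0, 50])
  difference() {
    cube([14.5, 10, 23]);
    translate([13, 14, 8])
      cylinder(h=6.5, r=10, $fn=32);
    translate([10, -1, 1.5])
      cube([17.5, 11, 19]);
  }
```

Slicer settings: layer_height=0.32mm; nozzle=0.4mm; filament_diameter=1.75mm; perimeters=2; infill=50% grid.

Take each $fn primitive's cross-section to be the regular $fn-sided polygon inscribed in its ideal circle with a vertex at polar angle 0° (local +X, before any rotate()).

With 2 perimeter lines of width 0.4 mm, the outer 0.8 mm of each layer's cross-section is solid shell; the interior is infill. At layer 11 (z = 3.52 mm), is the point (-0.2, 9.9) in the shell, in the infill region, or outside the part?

At z = 3.52 mm: the cube (footprint 14.5×10) is included at this height; the cylinder at (13, 14) is not intersected at this z (z outside [8, 14.5]); the cube at (10, -1) (footprint 17.5×11) is included at this height; Subtracting the remaining from the first: starting from the 14.5×10 cube, the 17.5×11 cube at (10, -1) partially overlaps it — only the 45.00 mm² overlap (of its 192.50 mm²) is removed, clipping the outline — 1 connected region; (whole slice rotated 50° about Z — lengths, areas and connectivity unchanged). Overall, the cross-section is a single solid region. Undo the 50° rotation: the query point maps to (7.455, 6.517) in the un-rotated model frame. The nearest boundary edge runs (10.00, 10.00)→(10.00, 0.00); distance from the point to it = 2.54 mm. The point is inside the cross-section and 2.54 mm from the nearest boundary — more than the 0.8 mm shell width (2 × 0.4), so it's in the infill interior.

infill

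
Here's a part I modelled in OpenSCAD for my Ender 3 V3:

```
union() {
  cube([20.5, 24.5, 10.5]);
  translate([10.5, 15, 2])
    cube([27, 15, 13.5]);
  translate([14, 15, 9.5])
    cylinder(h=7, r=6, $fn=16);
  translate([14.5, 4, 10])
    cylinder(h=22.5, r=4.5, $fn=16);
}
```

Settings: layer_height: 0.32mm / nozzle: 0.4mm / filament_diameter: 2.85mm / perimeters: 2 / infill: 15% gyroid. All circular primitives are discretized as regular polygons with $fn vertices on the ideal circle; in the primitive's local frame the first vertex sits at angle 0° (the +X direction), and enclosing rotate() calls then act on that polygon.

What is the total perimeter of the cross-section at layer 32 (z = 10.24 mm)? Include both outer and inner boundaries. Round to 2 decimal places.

135.16 mm

At z = 10.24 mm: the cube is present — its section is the full 20.5×24.5 rectangle (perimeter 90.00 mm); the 27×15 cube at (10.5, 15) contributes its full rectangle (perimeter 84.00 mm); the r=6 cylinder at (14, 15) contributes a regular 16-gon of circumradius 6 (perimeter = 2·16·6.000·sin(180°/16) = 37.46 mm); the cylinder at (14.5, 4): section is a regular 16-gon, circumradius r=4.5 (perimeter = 2·16·4.500·sin(180°/16) = 28.09 mm); Taking the union: the regions partially overlap (shared area 266.04 mm²), so the edge portions inside another operand are dropped and the merged outline is re-measured after clipping — boundary = 135.16 mm. Overall, the cross-section is a single solid region. Total boundary length (outer) = 135.16 mm.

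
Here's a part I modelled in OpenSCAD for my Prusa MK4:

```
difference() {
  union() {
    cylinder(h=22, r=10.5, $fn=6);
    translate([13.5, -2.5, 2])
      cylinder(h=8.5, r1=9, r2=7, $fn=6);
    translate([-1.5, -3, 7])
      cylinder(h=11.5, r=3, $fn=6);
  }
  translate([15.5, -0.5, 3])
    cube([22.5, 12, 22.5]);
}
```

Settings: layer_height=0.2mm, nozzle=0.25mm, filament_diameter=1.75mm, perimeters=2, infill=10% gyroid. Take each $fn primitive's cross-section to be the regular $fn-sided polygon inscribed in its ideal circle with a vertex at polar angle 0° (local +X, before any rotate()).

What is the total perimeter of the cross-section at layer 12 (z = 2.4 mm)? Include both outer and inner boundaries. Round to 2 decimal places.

92.81 mm

At z = 2.4 mm: the cylinder: section is a regular 6-gon, circumradius r=10.5 (perimeter = 2·6·10.500·sin(180°/6) = 63.00 mm); the cone at (13.5, -2.5) contributes a regular 6-gon of circumradius 8.906 (interpolated between r1=9 and r2=7 at t=0.047) (perimeter = 2·6·8.906·sin(180°/6) = 53.44 mm); the cylinder at (-1.5, -3) is not intersected at this z (z outside [7, 18.5]); Merging all regions: the regions partially overlap (shared area 28.40 mm²), so the edge portions inside another operand are dropped and the merged outline is re-measured after clipping — boundary = 92.81 mm; the cube at (15.5, -0.5) does not reach this height (z outside [3, 25.5]); Taking the first minus the rest: none of the subtracted shapes is present at this height, so that combined region is unchanged — boundary = 92.81 mm. Overall, the cross-section is a single solid region. Total boundary length (outer) = 92.81 mm.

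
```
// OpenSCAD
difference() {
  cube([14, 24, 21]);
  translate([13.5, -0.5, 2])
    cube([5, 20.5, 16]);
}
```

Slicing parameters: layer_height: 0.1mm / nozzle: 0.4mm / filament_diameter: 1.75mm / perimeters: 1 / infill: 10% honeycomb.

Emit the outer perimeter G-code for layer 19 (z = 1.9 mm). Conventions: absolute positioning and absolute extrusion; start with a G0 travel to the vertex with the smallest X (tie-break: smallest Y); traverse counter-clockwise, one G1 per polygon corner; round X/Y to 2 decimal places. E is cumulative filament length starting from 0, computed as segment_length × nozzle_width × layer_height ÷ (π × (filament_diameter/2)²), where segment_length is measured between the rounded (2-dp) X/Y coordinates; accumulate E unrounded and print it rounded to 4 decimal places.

At z = 1.9 mm: the cube (footprint 14×24) is included at this height; the cube at (13.5, -0.5) is not intersected at this z (z outside [2, 18]); Taking the first minus the rest: none of the subtracted shapes is present at this height, so the 14×24 cube is unchanged — 1 connected region. The outline is a single polygon with 4 vertices. Extrusion per mm of travel: 0.4 × 0.1 / (π × 0.875²) = 0.016630. Accumulating E over each segment gives final E = 1.2639.

G0 X0.00 Y0.00 Z1.90
G1 X14.00 Y0.00 E0.2328
G1 X14.00 Y24.00 E0.6319
G1 X0.00 Y24.00 E0.8648
G1 X0.00 Y0.00 E1.2639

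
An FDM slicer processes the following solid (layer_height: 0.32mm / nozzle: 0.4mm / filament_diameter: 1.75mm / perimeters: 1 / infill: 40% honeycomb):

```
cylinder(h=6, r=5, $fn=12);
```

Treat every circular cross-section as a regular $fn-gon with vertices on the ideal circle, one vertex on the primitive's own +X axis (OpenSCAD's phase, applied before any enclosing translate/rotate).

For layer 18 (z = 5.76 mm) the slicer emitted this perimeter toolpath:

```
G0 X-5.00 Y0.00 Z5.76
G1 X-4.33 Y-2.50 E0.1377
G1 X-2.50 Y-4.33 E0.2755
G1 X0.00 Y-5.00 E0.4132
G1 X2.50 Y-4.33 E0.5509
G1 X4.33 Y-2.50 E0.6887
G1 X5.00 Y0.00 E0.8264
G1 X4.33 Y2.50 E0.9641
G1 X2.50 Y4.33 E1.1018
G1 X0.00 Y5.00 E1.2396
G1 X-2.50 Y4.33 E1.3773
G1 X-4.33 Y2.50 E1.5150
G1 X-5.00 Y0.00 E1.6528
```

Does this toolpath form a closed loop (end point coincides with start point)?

Start point (G0): (-5.00, 0.00). End point (last G1): the path returns to the start — closed.

yes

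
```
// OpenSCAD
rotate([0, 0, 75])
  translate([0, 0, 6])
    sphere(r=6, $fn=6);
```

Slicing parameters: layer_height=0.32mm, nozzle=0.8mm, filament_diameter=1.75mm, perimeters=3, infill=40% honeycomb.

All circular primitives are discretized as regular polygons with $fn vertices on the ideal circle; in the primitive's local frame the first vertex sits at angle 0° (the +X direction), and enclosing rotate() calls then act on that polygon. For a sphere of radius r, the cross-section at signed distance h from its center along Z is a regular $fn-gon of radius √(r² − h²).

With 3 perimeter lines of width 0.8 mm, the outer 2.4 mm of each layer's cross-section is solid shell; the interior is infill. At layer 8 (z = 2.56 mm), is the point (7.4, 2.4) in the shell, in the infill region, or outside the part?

At z = 2.56 mm: the r=6 sphere contributes a regular 6-gon of circumradius √(6²−3.44²) = 4.916; (rotated 75° about Z; rotation is an isometry so areas/perimeters/island counts are preserved). Overall, the cross-section is a single solid region. Undo the 75° rotation: the query point maps to (4.233, -6.527) in the un-rotated model frame. The nearest boundary edge runs (-2.46, -4.26)→(2.46, -4.26); distance from the point to it = 2.88 mm. The point is not inside any of the regions above, so it lies outside the cross-section (2.88 mm from the nearest boundary).

outside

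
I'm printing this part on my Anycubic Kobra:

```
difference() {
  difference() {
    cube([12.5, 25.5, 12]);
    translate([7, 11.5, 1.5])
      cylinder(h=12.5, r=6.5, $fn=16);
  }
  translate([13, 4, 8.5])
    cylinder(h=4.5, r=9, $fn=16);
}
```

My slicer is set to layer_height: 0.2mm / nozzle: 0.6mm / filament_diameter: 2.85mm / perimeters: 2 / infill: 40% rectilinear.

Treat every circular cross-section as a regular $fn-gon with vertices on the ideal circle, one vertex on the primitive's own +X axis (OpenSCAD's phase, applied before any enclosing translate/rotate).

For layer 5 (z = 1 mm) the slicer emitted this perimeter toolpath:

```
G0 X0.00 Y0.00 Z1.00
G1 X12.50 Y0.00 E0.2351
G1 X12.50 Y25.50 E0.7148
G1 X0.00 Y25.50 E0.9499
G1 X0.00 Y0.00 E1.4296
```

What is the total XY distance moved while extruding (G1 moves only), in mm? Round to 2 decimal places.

76.00 mm

Sum the Euclidean lengths of each G1 segment: total = 76.00 mm.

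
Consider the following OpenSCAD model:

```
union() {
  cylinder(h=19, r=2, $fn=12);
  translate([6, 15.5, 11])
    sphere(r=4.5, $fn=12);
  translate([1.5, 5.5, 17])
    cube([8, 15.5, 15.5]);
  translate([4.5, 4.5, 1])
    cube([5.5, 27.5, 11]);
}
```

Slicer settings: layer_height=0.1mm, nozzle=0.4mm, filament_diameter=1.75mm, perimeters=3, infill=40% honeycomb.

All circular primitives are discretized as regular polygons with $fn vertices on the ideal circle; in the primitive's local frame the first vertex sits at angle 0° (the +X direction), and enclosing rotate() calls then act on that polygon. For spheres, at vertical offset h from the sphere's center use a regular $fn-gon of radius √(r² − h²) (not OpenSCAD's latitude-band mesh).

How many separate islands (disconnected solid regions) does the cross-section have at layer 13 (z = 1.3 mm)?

2

At z = 1.3 mm: the r=2 cylinder gives a regular 12-gon of circumradius 2 (constant along its height); the sphere at (6, 15.5) is absent (|z−center|=9.700 > r=4.5); the cube at (1.5, 5.5) does not reach this height (z outside [17, 32.5]); the cube at (4.5, 4.5) is present — its section is the full 5.5×27.5 rectangle; Combining (union): the 2 present regions are separate (no shared area or edge), so areas and boundary lengths simply add and each stays a separate island — 2 connected regions. Overall, the cross-section has 2 separate islands. Island count = 2.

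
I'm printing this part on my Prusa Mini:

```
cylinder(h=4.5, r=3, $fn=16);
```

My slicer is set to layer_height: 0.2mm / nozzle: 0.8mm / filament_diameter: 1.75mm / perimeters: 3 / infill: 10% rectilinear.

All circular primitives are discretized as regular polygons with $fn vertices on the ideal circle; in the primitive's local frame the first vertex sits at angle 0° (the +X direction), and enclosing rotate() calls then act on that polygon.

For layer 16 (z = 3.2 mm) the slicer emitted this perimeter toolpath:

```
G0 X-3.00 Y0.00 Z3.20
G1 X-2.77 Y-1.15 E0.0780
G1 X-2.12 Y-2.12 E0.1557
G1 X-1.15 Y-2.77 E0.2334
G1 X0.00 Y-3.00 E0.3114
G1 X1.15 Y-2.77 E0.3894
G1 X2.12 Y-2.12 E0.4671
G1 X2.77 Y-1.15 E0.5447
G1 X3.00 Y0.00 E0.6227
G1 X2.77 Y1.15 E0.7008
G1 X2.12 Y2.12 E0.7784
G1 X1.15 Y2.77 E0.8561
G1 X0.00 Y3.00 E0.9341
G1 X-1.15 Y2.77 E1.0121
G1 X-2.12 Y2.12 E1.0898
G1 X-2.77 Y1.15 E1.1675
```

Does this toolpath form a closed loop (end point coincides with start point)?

Start point (G0): (-3.00, 0.00). End point (last G1): the path does not return to the start — open.

no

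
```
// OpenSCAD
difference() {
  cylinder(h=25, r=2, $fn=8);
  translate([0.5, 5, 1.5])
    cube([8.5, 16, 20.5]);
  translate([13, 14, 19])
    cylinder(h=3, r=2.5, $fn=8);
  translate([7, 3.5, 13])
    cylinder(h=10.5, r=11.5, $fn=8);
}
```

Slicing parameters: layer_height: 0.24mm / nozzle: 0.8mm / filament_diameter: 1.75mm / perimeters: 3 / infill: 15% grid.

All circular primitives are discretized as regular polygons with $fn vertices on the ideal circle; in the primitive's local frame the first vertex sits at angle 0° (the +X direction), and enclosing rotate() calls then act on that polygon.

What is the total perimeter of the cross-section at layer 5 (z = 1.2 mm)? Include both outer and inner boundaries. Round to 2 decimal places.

12.25 mm

At z = 1.2 mm: the r=2 cylinder gives a regular 8-gon of circumradius 2 (constant along its height) (perimeter = 2·8·2.000·sin(180°/8) = 12.25 mm); the cube at (0.5, 5) is not intersected at this z (z outside [1.5, 22]); the cylinder at (13, 14) is absent (z outside [19, 22]); the cylinder at (7, 3.5) is absent (z outside [13, 23.5]); After the difference (first − rest): none of the subtracted shapes is present at this height, so the r=2 cylinder is unchanged — boundary = 12.25 mm. Overall, the cross-section is a single solid region. Total boundary length (outer) = 12.25 mm.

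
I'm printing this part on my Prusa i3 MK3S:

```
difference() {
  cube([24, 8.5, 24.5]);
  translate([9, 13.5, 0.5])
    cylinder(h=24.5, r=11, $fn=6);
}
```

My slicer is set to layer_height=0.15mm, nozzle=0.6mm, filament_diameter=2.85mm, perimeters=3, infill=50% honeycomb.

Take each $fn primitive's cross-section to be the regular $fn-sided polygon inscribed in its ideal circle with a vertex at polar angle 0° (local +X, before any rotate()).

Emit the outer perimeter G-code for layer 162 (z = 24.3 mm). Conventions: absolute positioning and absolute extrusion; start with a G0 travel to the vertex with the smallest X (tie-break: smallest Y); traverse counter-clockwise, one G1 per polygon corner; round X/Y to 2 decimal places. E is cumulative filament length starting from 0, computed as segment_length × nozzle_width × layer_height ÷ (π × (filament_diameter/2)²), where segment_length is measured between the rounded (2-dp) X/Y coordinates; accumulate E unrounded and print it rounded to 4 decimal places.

At z = 24.3 mm: the cube (footprint 24×8.5) is included at this height; the r=11 cylinder at (9, 13.5) gives a regular 6-gon of circumradius 11 (constant along its height); Taking the first minus the rest: starting from the 24×8.5 cube, the r=11 cylinder at (9, 13.5) partially overlaps it — only the 61.62 mm² overlap (of its 314.37 mm²) is removed, clipping the outline — 1 connected region. The outline is a single polygon with 8 vertices. Extrusion per mm of travel: 0.6 × 0.15 / (π × 1.425²) = 0.014108. Accumulating E over each segment gives final E = 0.9909.

G0 X0.00 Y0.00 Z24.30
G1 X24.00 Y0.00 E0.3386
G1 X24.00 Y8.50 E0.4585
G1 X17.11 Y8.50 E0.5557
G1 X14.50 Y3.97 E0.6295
G1 X3.50 Y3.97 E0.7847
G1 X0.89 Y8.50 E0.8584
G1 X0.00 Y8.50 E0.8710
G1 X0.00 Y0.00 E0.9909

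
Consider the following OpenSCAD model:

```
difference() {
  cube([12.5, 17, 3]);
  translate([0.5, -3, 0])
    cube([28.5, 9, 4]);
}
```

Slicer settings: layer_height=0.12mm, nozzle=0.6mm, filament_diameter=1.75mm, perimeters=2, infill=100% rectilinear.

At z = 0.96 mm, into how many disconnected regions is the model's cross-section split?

At z = 0.96 mm: the cube (footprint 12.5×17) is included at this height; the cube at (0.5, -3) (footprint 28.5×9) is included at this height; Subtracting the remaining from the first: starting from the 12.5×17 cube, the 28.5×9 cube at (0.5, -3) partially overlaps it — only the 72.00 mm² overlap (of its 256.50 mm²) is removed, clipping the outline — 1 connected region. The result has 1 disconnected region.

1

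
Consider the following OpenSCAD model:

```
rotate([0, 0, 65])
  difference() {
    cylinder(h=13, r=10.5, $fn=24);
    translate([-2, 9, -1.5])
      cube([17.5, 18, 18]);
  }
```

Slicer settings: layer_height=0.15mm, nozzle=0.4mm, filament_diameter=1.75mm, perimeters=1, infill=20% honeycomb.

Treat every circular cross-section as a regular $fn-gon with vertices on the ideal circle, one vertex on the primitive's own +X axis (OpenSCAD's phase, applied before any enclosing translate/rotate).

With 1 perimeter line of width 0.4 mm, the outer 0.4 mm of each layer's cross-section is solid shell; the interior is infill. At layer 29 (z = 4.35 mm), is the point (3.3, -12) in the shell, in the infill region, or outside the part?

At z = 4.35 mm: the r=10.5 cylinder contributes a regular 24-gon of circumradius 10.5; the 17.5×18 cube at (-2, 9) contributes its full rectangle; Subtracting the remaining from the first: starting from the r=10.5 cylinder, the 17.5×18 cube at (-2, 9) partially overlaps it — only the 7.90 mm² overlap (of its 315.00 mm²) is removed, clipping the outline — 1 connected region; (rotated 65° about Z; rotation is an isometry so areas/perimeters/island counts are preserved). Overall, the cross-section is a single solid region. Undo the 65° rotation: the query point maps to (-9.481, -8.062) in the un-rotated model frame. The nearest boundary edge runs (-7.42, -7.42)→(-9.09, -5.25); distance from the point to it = 2.02 mm. The point is not inside any of the regions above, so it lies outside the cross-section (2.02 mm from the nearest boundary).

outside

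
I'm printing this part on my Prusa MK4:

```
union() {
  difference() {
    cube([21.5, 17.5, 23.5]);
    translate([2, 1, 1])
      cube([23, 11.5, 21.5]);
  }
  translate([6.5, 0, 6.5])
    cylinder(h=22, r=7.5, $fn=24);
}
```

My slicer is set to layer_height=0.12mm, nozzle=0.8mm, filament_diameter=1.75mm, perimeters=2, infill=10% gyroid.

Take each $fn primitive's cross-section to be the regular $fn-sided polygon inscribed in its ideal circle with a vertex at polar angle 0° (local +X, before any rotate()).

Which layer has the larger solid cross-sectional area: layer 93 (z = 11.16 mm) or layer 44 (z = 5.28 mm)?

Layer 93 (z = 11.16): the cube (footprint 21.5×17.5) is included at this height (area 376.25 mm²); the cube at (2, 1) (footprint 23×11.5) is included at this height (area 264.50 mm²); After the difference (first − rest): starting from the 21.5×17.5 cube (376.25 mm²), the 23×11.5 cube at (2, 1) partially overlaps it — only the 224.25 mm² overlap (of its 264.50 mm²) is removed, clipping the outline — area = 152.00 mm²; the cylinder at (6.5, 0): section is a regular 24-gon, circumradius r=7.5 (area = (24/2)·7.500²·sin(360°/24) = 174.70 mm²); Taking the union: the regions partially overlap — summed areas 326.70 mm² minus the doubly-counted overlap 21.86 mm² gives 304.85 mm² — area = 304.85 mm². So its area = 304.85 mm². Layer 44 (z = 5.28): the cube (footprint 21.5×17.5) is included at this height (area 376.25 mm²); the cube at (2, 1) is present — its section is the full 23×11.5 rectangle (area 264.50 mm²); Taking the first minus the rest: starting from the 21.5×17.5 cube (376.25 mm²), the 23×11.5 cube at (2, 1) partially overlaps it — only the 224.25 mm² overlap (of its 264.50 mm²) is removed, clipping the outline — area = 152.00 mm²; the cylinder at (6.5, 0) is absent (z outside [6.5, 28.5]); Combining (union): only that combined region is present, so the union is just that shape — area = 152.00 mm². So its area = 152.00 mm². Layer 93 is larger (304.85 vs 152.00 mm²).

layer 93 (z = 11.16 mm)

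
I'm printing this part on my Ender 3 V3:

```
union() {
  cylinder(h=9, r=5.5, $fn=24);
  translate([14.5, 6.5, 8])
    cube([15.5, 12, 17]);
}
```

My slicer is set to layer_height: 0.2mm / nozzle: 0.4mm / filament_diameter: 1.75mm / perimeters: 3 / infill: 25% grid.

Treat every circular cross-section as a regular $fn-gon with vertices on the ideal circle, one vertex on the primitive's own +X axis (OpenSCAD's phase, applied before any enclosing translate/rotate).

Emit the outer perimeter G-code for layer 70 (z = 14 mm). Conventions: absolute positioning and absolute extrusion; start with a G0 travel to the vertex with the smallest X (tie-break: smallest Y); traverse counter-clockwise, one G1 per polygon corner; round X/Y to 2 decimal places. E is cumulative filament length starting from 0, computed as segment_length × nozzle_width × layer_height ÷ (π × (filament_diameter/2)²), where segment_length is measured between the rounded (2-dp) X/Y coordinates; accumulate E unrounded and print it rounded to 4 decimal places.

At z = 14 mm: the cylinder is not intersected at this z (z outside [0, 9]); the cube at (14.5, 6.5) is present — its section is the full 15.5×12 rectangle; Merging all regions: only the 15.5×12 cube at (14.5, 6.5) is present, so the union is just that shape — 1 connected region. The outline is a single polygon with 4 vertices. Extrusion per mm of travel: 0.4 × 0.2 / (π × 0.875²) = 0.033260. Accumulating E over each segment gives final E = 1.8293.

G0 X14.50 Y6.50 Z14.00
G1 X30.00 Y6.50 E0.5155
G1 X30.00 Y18.50 E0.9147
G1 X14.50 Y18.50 E1.4302
G1 X14.50 Y6.50 E1.8293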